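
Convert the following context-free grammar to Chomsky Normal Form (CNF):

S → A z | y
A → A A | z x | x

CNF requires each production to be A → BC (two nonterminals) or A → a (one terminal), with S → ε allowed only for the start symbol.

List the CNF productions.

TZ → z; S → y; TX → x; A → x; S → A TZ; A → A A; A → TZ TX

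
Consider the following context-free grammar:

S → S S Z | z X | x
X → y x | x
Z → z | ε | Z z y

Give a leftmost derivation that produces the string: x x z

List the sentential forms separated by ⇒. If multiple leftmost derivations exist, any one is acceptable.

S ⇒ S S Z ⇒ x S Z ⇒ x x Z ⇒ x x z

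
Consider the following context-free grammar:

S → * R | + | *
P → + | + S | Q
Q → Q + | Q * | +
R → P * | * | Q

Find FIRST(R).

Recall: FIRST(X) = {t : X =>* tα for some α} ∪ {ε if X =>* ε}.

We compute FIRST(R) using the standard algorithm.
FIRST(P) = {+}
FIRST(Q) = {+}
FIRST(R) = {*, +}
FIRST(S) = {*, +}
Therefore, FIRST(R) = {*, +}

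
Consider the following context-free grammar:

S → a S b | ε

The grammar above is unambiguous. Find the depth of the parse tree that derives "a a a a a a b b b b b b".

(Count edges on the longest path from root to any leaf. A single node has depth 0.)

7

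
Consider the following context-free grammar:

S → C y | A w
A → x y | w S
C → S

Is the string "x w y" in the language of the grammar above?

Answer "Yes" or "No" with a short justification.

No - no valid derivation exists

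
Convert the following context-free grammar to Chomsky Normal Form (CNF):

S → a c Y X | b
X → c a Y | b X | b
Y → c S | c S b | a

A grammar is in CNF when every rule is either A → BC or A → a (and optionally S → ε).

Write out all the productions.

TA → a; TC → c; S → b; TB → b; X → b; Y → a; S → TA X0; X0 → TC X1; X1 → Y X; X → TC X2; X2 → TA Y; X → TB X; Y → TC S; Y → TC X3; X3 → S TB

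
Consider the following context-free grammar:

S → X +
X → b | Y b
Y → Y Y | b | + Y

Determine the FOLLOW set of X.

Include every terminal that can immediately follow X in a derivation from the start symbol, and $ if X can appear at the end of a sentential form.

We compute FOLLOW(X) using the standard algorithm.
FOLLOW(S) starts with {$}.
FIRST(S) = {+, b}
FIRST(X) = {+, b}
FIRST(Y) = {+, b}
FOLLOW(S) = {$}
FOLLOW(X) = {+}
FOLLOW(Y) = {+, b}
Therefore, FOLLOW(X) = {+}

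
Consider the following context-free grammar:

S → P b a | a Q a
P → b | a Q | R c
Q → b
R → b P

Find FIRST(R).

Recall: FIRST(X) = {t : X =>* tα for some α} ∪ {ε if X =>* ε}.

We compute FIRST(R) using the standard algorithm.
FIRST(P) = {a, b}
FIRST(Q) = {b}
FIRST(R) = {b}
FIRST(S) = {a, b}
Therefore, FIRST(R) = {b}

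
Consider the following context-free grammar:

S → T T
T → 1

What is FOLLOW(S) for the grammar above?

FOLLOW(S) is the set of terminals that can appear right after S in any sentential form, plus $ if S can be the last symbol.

We compute FOLLOW(S) using the standard algorithm.
FOLLOW(S) starts with {$}.
FIRST(S) = {1}
FIRST(T) = {1}
FOLLOW(S) = {$}
FOLLOW(T) = {$, 1}
Therefore, FOLLOW(S) = {$}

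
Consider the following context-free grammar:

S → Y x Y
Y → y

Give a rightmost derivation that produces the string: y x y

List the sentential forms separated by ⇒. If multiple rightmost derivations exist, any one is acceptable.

S ⇒ Y x Y ⇒ Y x y ⇒ y x y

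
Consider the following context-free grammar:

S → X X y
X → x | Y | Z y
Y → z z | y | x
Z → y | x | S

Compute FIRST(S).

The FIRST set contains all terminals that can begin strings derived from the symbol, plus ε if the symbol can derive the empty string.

We compute FIRST(S) using the standard algorithm.
FIRST(S) = {x, y, z}
FIRST(X) = {x, y, z}
FIRST(Y) = {x, y, z}
FIRST(Z) = {x, y, z}
Therefore, FIRST(S) = {x, y, z}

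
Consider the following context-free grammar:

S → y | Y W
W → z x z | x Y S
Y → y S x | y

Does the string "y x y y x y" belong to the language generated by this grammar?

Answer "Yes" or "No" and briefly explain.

Yes - a valid derivation exists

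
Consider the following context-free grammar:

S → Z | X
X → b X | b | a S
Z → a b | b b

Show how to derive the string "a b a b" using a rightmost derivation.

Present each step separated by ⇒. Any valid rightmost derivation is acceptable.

S ⇒ X ⇒ a S ⇒ a X ⇒ a b X ⇒ a b a S ⇒ a b a X ⇒ a b a b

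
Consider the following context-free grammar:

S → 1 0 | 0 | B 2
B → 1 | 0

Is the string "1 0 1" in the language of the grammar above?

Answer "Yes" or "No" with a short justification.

No - no valid derivation exists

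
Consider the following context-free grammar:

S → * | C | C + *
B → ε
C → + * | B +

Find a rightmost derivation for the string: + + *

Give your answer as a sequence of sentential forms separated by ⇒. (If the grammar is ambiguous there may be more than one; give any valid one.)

S ⇒ C + * ⇒ B + + * ⇒ + + *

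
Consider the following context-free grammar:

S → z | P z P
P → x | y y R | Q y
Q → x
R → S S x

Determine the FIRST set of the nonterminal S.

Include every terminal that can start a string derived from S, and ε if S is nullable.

We compute FIRST(S) using the standard algorithm.
FIRST(P) = {x, y}
FIRST(Q) = {x}
FIRST(R) = {x, y, z}
FIRST(S) = {x, y, z}
Therefore, FIRST(S) = {x, y, z}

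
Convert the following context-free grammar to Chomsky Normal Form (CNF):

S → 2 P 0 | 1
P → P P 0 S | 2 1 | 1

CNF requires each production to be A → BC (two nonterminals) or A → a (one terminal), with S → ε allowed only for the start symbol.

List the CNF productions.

T2 → 2; T0 → 0; S → 1; T1 → 1; P → 1; S → T2 X0; X0 → P T0; P → P X1; X1 → P X2; X2 → T0 S; P → T2 T1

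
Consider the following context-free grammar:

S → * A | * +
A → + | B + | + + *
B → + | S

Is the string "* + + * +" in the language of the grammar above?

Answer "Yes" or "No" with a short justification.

No - no valid derivation exists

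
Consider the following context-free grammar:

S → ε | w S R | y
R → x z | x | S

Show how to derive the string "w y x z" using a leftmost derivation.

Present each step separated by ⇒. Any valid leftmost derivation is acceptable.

S ⇒ w S R ⇒ w y R ⇒ w y x z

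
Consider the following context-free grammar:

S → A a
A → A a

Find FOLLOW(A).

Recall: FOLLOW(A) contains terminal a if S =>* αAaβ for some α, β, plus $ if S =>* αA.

We compute FOLLOW(A) using the standard algorithm.
FOLLOW(S) starts with {$}.
FIRST(A) = {}
FIRST(S) = {}
FOLLOW(A) = {a}
FOLLOW(S) = {$}
Therefore, FOLLOW(A) = {a}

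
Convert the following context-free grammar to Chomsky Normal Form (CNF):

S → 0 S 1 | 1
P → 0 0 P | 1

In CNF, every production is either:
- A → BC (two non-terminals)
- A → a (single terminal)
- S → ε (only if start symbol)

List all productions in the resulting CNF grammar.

T0 → 0; T1 → 1; S → 1; P → 1; S → T0 X0; X0 → S T1; P → T0 X1; X1 → T0 P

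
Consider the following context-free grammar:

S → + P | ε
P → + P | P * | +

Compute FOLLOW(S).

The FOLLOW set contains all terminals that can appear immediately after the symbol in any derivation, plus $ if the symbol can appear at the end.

We compute FOLLOW(S) using the standard algorithm.
FOLLOW(S) starts with {$}.
FIRST(P) = {+}
FIRST(S) = {+, ε}
FOLLOW(P) = {$, *}
FOLLOW(S) = {$}
Therefore, FOLLOW(S) = {$}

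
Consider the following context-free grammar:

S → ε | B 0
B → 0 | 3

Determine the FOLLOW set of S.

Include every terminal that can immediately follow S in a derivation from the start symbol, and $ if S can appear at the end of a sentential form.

We compute FOLLOW(S) using the standard algorithm.
FOLLOW(S) starts with {$}.
FIRST(B) = {0, 3}
FIRST(S) = {0, 3, ε}
FOLLOW(B) = {0}
FOLLOW(S) = {$}
Therefore, FOLLOW(S) = {$}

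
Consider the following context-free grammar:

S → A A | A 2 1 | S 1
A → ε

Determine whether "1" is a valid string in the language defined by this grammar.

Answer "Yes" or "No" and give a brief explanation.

Yes - a valid derivation exists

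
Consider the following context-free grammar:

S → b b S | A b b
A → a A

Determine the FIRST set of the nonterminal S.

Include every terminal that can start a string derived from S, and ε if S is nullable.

We compute FIRST(S) using the standard algorithm.
FIRST(A) = {a}
FIRST(S) = {a, b}
Therefore, FIRST(S) = {a, b}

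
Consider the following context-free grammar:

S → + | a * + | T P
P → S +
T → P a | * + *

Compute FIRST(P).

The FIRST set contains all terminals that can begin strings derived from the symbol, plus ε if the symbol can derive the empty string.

We compute FIRST(P) using the standard algorithm.
FIRST(P) = {*, +, a}
FIRST(S) = {*, +, a}
FIRST(T) = {*, +, a}
Therefore, FIRST(P) = {*, +, a}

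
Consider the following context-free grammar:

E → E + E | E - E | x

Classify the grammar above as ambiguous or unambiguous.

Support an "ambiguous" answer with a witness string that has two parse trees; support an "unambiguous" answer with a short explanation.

Ambiguous - the string 'x + x + x - x + x - x' has two distinct parse trees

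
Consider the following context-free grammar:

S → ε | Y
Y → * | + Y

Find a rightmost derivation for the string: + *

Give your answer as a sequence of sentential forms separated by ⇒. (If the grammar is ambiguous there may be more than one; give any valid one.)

S ⇒ Y ⇒ + Y ⇒ + *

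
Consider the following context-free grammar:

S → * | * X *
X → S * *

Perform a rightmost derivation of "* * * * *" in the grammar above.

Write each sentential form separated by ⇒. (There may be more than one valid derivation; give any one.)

S ⇒ * X * ⇒ * S * * * ⇒ * * * * *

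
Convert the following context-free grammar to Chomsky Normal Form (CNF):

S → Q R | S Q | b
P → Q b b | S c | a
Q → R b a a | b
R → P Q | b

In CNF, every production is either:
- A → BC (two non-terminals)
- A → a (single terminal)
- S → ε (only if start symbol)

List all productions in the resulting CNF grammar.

S → b; TB → b; TC → c; P → a; TA → a; Q → b; R → b; S → Q R; S → S Q; P → Q X0; X0 → TB TB; P → S TC; Q → R X1; X1 → TB X2; X2 → TA TA; R → P Q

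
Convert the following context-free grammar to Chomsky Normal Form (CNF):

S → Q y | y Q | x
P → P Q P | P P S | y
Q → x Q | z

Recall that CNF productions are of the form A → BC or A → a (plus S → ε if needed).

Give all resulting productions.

TY → y; S → x; P → y; TX → x; Q → z; S → Q TY; S → TY Q; P → P X0; X0 → Q P; P → P X1; X1 → P S; Q → TX Q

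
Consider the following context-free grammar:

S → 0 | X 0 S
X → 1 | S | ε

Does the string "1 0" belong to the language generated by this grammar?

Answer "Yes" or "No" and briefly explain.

No - no valid derivation exists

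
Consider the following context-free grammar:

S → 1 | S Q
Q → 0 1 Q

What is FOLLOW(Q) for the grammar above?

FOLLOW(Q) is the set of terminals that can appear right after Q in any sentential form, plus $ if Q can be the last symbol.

We compute FOLLOW(Q) using the standard algorithm.
FOLLOW(S) starts with {$}.
FIRST(Q) = {0}
FIRST(S) = {1}
FOLLOW(Q) = {$, 0}
FOLLOW(S) = {$, 0}
Therefore, FOLLOW(Q) = {$, 0}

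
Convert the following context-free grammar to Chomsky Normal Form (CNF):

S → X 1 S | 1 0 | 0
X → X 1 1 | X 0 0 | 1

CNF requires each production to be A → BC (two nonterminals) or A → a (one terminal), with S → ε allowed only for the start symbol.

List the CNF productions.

T1 → 1; T0 → 0; S → 0; X → 1; S → X X0; X0 → T1 S; S → T1 T0; X → X X1; X1 → T1 T1; X → X X2; X2 → T0 T0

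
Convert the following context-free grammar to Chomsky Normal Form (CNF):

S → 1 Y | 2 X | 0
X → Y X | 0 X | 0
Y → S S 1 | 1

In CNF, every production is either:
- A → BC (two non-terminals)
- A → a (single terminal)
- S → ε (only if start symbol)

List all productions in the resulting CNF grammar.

T1 → 1; T2 → 2; S → 0; T0 → 0; X → 0; Y → 1; S → T1 Y; S → T2 X; X → Y X; X → T0 X; Y → S X0; X0 → S T1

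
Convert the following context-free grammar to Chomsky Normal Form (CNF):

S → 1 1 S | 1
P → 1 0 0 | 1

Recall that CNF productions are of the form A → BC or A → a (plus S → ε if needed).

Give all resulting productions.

T1 → 1; S → 1; T0 → 0; P → 1; S → T1 X0; X0 → T1 S; P → T1 X1; X1 → T0 T0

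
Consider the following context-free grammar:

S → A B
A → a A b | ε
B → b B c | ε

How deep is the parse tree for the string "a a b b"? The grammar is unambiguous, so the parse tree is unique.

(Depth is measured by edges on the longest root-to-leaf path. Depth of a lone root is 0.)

4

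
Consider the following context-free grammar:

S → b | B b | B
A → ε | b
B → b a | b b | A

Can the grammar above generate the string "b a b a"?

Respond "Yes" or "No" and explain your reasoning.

No - no valid derivation exists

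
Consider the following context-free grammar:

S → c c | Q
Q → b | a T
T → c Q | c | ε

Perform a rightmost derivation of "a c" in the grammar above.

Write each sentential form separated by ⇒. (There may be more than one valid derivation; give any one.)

S ⇒ Q ⇒ a T ⇒ a c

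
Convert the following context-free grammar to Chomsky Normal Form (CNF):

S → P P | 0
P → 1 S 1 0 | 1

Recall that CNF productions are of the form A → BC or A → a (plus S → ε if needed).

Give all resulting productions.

S → 0; T1 → 1; T0 → 0; P → 1; S → P P; P → T1 X0; X0 → S X1; X1 → T1 T0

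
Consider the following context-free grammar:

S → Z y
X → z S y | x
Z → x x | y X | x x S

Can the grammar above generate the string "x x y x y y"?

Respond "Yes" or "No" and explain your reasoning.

Yes - a valid derivation exists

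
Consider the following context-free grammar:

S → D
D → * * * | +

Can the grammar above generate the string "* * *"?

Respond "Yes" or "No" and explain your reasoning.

Yes - a valid derivation exists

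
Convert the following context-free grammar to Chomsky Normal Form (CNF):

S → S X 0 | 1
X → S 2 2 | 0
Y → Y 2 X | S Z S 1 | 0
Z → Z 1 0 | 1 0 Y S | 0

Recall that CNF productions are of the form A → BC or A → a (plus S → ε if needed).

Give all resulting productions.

T0 → 0; S → 1; T2 → 2; X → 0; T1 → 1; Y → 0; Z → 0; S → S X0; X0 → X T0; X → S X1; X1 → T2 T2; Y → Y X2; X2 → T2 X; Y → S X3; X3 → Z X4; X4 → S T1; Z → Z X5; X5 → T1 T0; Z → T1 X6; X6 → T0 X7; X7 → Y S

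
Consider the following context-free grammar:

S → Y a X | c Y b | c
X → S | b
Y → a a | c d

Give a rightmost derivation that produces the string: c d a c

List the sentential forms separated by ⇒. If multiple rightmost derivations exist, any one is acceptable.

S ⇒ Y a X ⇒ Y a S ⇒ Y a c ⇒ c d a c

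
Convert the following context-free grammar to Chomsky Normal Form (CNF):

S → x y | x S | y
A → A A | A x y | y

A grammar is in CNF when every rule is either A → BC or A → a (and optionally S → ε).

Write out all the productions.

TX → x; TY → y; S → y; A → y; S → TX TY; S → TX S; A → A A; A → A X0; X0 → TX TY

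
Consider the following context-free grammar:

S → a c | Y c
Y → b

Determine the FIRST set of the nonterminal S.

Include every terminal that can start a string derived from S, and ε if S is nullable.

We compute FIRST(S) using the standard algorithm.
FIRST(S) = {a, b}
FIRST(Y) = {b}
Therefore, FIRST(S) = {a, b}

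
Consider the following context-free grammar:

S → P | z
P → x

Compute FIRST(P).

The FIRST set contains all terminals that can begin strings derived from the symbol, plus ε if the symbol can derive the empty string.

We compute FIRST(P) using the standard algorithm.
FIRST(P) = {x}
FIRST(S) = {x, z}
Therefore, FIRST(P) = {x}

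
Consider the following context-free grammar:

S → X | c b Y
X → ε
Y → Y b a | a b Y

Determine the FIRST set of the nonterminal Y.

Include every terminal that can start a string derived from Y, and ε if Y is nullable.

We compute FIRST(Y) using the standard algorithm.
FIRST(S) = {c, ε}
FIRST(X) = {ε}
FIRST(Y) = {a}
Therefore, FIRST(Y) = {a}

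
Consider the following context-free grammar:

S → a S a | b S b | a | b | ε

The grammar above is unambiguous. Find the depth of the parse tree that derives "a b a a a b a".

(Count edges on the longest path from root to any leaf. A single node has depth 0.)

4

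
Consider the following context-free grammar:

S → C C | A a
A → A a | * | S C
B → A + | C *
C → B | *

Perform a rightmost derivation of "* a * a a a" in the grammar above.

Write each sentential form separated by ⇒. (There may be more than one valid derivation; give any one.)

S ⇒ A a ⇒ A a a ⇒ A a a a ⇒ S C a a a ⇒ S * a a a ⇒ A a * a a a ⇒ * a * a a a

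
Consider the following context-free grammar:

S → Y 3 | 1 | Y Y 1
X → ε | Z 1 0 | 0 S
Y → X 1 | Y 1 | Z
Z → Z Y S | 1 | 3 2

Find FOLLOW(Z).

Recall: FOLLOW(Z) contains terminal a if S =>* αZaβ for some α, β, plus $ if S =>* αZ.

We compute FOLLOW(Z) using the standard algorithm.
FOLLOW(S) starts with {$}.
FIRST(S) = {0, 1, 3}
FIRST(X) = {0, 1, 3, ε}
FIRST(Y) = {0, 1, 3}
FIRST(Z) = {1, 3}
FOLLOW(S) = {$, 0, 1, 3}
FOLLOW(X) = {1}
FOLLOW(Y) = {0, 1, 3}
FOLLOW(Z) = {0, 1, 3}
Therefore, FOLLOW(Z) = {0, 1, 3}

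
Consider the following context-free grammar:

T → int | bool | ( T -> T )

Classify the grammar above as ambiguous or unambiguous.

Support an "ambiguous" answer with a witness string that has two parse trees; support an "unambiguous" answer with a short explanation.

Unambiguous - every string in the language has a unique parse tree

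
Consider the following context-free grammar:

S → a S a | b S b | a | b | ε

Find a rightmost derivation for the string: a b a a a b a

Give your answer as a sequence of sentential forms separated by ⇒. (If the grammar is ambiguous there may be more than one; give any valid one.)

S ⇒ a S a ⇒ a b S b a ⇒ a b a S a b a ⇒ a b a a a b a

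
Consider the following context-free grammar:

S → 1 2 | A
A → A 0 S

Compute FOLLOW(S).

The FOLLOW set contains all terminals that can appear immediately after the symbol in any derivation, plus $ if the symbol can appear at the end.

We compute FOLLOW(S) using the standard algorithm.
FOLLOW(S) starts with {$}.
FIRST(A) = {}
FIRST(S) = {1}
FOLLOW(A) = {$, 0}
FOLLOW(S) = {$, 0}
Therefore, FOLLOW(S) = {$, 0}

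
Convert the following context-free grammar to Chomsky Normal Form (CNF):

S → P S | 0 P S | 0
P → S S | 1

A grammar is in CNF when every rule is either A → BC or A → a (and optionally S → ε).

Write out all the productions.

T0 → 0; S → 0; P → 1; S → P S; S → T0 X0; X0 → P S; P → S S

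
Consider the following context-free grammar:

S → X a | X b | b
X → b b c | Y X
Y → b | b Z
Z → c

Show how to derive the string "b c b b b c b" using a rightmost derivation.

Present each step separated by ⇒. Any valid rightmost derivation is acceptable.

S ⇒ X b ⇒ Y X b ⇒ Y Y X b ⇒ Y Y b b c b ⇒ Y b b b c b ⇒ b Z b b b c b ⇒ b c b b b c b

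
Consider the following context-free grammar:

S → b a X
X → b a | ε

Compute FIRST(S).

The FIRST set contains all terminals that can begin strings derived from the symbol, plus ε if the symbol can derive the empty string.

We compute FIRST(S) using the standard algorithm.
FIRST(S) = {b}
FIRST(X) = {b, ε}
Therefore, FIRST(S) = {b}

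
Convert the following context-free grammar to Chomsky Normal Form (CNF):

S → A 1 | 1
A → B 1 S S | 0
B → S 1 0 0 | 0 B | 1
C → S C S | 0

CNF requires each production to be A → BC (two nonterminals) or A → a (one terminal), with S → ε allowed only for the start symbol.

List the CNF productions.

T1 → 1; S → 1; A → 0; T0 → 0; B → 1; C → 0; S → A T1; A → B X0; X0 → T1 X1; X1 → S S; B → S X2; X2 → T1 X3; X3 → T0 T0; B → T0 B; C → S X4; X4 → C S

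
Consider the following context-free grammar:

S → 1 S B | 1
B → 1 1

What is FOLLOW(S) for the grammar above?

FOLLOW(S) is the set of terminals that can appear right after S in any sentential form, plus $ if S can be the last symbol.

We compute FOLLOW(S) using the standard algorithm.
FOLLOW(S) starts with {$}.
FIRST(B) = {1}
FIRST(S) = {1}
FOLLOW(B) = {$, 1}
FOLLOW(S) = {$, 1}
Therefore, FOLLOW(S) = {$, 1}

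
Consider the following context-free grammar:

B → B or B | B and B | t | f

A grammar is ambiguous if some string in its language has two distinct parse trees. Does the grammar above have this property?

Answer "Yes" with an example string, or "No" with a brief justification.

Yes - the string 'f or t and f or f or t' has two distinct parse trees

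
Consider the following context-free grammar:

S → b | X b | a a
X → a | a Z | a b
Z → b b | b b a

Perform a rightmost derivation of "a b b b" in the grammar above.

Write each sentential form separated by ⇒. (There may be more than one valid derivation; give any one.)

S ⇒ X b ⇒ a Z b ⇒ a b b b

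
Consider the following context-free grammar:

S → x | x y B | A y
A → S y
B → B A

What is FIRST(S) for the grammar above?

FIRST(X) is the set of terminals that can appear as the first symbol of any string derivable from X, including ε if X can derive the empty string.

We compute FIRST(S) using the standard algorithm.
FIRST(A) = {x}
FIRST(B) = {}
FIRST(S) = {x}
Therefore, FIRST(S) = {x}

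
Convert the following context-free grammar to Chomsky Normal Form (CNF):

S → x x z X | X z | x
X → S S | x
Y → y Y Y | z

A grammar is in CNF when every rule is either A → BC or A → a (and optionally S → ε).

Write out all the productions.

TX → x; TZ → z; S → x; X → x; TY → y; Y → z; S → TX X0; X0 → TX X1; X1 → TZ X; S → X TZ; X → S S; Y → TY X2; X2 → Y Y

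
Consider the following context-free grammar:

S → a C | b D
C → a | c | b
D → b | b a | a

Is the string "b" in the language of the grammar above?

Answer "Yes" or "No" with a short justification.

No - no valid derivation exists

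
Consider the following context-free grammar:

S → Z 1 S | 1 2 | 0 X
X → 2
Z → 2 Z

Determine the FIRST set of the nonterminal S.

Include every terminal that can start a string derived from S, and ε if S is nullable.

We compute FIRST(S) using the standard algorithm.
FIRST(S) = {0, 1, 2}
FIRST(X) = {2}
FIRST(Z) = {2}
Therefore, FIRST(S) = {0, 1, 2}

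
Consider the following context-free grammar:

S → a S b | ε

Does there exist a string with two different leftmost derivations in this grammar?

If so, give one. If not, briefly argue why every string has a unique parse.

No - every string in the language has a unique leftmost derivation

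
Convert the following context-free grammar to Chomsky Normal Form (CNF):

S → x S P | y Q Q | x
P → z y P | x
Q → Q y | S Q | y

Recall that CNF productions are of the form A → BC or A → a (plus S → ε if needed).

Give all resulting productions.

TX → x; TY → y; S → x; TZ → z; P → x; Q → y; S → TX X0; X0 → S P; S → TY X1; X1 → Q Q; P → TZ X2; X2 → TY P; Q → Q TY; Q → S Q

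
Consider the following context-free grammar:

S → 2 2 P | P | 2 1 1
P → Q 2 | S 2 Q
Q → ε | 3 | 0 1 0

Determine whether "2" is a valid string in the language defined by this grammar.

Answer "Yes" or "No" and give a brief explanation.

Yes - a valid derivation exists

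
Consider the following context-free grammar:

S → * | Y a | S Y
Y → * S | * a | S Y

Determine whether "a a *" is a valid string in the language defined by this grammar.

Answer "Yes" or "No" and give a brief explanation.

No - no valid derivation exists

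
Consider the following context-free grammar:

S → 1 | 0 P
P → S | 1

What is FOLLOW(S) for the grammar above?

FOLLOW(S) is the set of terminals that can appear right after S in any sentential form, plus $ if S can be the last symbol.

We compute FOLLOW(S) using the standard algorithm.
FOLLOW(S) starts with {$}.
FIRST(P) = {0, 1}
FIRST(S) = {0, 1}
FOLLOW(P) = {$}
FOLLOW(S) = {$}
Therefore, FOLLOW(S) = {$}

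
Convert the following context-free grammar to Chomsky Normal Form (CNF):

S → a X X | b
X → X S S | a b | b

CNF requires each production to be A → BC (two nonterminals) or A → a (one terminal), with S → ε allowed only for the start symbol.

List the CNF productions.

TA → a; S → b; TB → b; X → b; S → TA X0; X0 → X X; X → X X1; X1 → S S; X → TA TB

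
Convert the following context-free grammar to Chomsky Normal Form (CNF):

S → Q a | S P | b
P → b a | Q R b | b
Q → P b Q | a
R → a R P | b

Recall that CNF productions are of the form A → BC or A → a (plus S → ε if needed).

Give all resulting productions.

TA → a; S → b; TB → b; P → b; Q → a; R → b; S → Q TA; S → S P; P → TB TA; P → Q X0; X0 → R TB; Q → P X1; X1 → TB Q; R → TA X2; X2 → R P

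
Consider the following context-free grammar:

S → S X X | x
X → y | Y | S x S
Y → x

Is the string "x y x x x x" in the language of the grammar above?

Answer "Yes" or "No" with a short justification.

No - no valid derivation exists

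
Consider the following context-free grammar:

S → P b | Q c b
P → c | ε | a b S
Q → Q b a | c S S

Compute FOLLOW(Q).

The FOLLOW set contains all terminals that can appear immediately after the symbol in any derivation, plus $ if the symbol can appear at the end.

We compute FOLLOW(Q) using the standard algorithm.
FOLLOW(S) starts with {$}.
FIRST(P) = {a, c, ε}
FIRST(Q) = {c}
FIRST(S) = {a, b, c}
FOLLOW(P) = {b}
FOLLOW(Q) = {b, c}
FOLLOW(S) = {$, a, b, c}
Therefore, FOLLOW(Q) = {b, c}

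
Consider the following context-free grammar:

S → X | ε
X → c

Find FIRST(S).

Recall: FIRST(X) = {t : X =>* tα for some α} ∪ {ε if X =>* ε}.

We compute FIRST(S) using the standard algorithm.
FIRST(S) = {c, ε}
FIRST(X) = {c}
Therefore, FIRST(S) = {c, ε}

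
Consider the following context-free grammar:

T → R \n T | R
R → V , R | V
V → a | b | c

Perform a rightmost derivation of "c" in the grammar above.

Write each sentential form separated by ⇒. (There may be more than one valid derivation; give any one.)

T ⇒ R ⇒ V ⇒ c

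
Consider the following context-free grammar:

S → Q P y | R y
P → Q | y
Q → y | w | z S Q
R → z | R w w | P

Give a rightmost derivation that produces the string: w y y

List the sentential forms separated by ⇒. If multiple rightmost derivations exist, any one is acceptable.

S ⇒ Q P y ⇒ Q y y ⇒ w y y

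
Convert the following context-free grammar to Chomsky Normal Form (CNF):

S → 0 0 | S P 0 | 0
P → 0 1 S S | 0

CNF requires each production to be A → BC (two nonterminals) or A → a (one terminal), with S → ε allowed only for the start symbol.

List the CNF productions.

T0 → 0; S → 0; T1 → 1; P → 0; S → T0 T0; S → S X0; X0 → P T0; P → T0 X1; X1 → T1 X2; X2 → S S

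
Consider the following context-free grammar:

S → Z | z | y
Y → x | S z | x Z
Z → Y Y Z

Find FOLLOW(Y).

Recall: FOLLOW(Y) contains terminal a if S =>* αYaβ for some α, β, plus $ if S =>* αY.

We compute FOLLOW(Y) using the standard algorithm.
FOLLOW(S) starts with {$}.
FIRST(S) = {x, y, z}
FIRST(Y) = {x, y, z}
FIRST(Z) = {x, y, z}
FOLLOW(S) = {$, z}
FOLLOW(Y) = {x, y, z}
FOLLOW(Z) = {$, x, y, z}
Therefore, FOLLOW(Y) = {x, y, z}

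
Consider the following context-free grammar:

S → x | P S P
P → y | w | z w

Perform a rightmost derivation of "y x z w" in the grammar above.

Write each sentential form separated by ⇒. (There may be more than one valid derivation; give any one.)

S ⇒ P S P ⇒ P S z w ⇒ P x z w ⇒ y x z w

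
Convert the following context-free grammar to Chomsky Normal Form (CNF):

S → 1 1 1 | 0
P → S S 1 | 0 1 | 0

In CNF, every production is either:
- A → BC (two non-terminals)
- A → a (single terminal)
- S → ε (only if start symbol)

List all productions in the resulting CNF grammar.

T1 → 1; S → 0; T0 → 0; P → 0; S → T1 X0; X0 → T1 T1; P → S X1; X1 → S T1; P → T0 T1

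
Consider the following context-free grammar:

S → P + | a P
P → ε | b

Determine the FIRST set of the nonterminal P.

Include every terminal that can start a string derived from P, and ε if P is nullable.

We compute FIRST(P) using the standard algorithm.
FIRST(P) = {b, ε}
FIRST(S) = {+, a, b}
Therefore, FIRST(P) = {b, ε}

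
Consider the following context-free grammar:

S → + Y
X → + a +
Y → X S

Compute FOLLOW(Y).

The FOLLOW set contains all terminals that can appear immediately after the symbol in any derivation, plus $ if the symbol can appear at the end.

We compute FOLLOW(Y) using the standard algorithm.
FOLLOW(S) starts with {$}.
FIRST(S) = {+}
FIRST(X) = {+}
FIRST(Y) = {+}
FOLLOW(S) = {$}
FOLLOW(X) = {+}
FOLLOW(Y) = {$}
Therefore, FOLLOW(Y) = {$}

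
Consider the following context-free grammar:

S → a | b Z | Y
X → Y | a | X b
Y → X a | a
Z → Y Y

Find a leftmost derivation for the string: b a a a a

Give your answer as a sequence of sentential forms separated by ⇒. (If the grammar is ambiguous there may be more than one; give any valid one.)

S ⇒ b Z ⇒ b Y Y ⇒ b X a Y ⇒ b a a Y ⇒ b a a X a ⇒ b a a a a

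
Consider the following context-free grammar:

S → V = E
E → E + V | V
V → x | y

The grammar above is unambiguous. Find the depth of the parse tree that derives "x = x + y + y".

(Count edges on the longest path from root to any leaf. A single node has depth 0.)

5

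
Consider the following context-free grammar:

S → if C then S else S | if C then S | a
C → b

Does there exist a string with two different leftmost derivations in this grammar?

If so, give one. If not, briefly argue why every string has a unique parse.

Yes - the string 'if b then a else if b then if b then a else a' has two distinct leftmost derivations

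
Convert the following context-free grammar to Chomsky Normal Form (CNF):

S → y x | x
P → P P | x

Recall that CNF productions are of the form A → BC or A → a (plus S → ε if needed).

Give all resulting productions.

TY → y; TX → x; S → x; P → x; S → TY TX; P → P P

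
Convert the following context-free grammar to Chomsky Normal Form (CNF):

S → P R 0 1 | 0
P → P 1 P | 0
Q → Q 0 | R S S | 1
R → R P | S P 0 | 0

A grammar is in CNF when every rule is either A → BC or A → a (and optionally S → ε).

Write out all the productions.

T0 → 0; T1 → 1; S → 0; P → 0; Q → 1; R → 0; S → P X0; X0 → R X1; X1 → T0 T1; P → P X2; X2 → T1 P; Q → Q T0; Q → R X3; X3 → S S; R → R P; R → S X4; X4 → P T0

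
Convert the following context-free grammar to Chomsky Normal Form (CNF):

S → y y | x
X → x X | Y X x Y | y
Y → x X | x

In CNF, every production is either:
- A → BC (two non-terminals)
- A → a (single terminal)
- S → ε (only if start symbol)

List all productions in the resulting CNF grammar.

TY → y; S → x; TX → x; X → y; Y → x; S → TY TY; X → TX X; X → Y X0; X0 → X X1; X1 → TX Y; Y → TX X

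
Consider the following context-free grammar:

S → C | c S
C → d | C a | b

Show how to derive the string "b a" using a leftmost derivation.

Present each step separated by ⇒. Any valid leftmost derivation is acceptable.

S ⇒ C ⇒ C a ⇒ b a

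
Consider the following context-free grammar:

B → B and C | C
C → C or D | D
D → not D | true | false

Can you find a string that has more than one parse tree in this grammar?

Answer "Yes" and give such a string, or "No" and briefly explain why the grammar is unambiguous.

No - the grammar is unambiguous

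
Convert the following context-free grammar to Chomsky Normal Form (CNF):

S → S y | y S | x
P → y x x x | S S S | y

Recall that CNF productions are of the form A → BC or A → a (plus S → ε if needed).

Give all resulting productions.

TY → y; S → x; TX → x; P → y; S → S TY; S → TY S; P → TY X0; X0 → TX X1; X1 → TX TX; P → S X2; X2 → S S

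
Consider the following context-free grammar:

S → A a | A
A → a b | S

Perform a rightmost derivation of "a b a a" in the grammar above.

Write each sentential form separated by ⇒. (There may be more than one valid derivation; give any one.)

S ⇒ A a ⇒ S a ⇒ A a a ⇒ a b a a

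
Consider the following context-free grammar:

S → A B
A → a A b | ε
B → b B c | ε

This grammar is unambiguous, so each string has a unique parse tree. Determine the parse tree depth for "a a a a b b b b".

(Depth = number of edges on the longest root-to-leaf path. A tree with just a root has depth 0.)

6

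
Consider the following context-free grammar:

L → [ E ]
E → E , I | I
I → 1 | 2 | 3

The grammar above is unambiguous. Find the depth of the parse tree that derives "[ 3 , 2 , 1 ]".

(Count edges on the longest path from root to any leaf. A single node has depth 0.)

5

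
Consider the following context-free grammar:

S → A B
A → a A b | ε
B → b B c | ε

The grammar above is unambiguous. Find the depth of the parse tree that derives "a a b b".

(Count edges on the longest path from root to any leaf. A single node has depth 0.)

4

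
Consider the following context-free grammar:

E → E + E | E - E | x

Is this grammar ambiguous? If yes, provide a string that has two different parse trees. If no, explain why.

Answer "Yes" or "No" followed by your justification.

Yes - the string 'x - x - x + x - x' has two distinct leftmost derivations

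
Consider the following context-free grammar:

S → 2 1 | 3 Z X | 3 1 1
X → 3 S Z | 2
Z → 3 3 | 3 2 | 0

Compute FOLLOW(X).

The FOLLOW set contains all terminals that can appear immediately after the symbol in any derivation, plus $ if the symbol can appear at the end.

We compute FOLLOW(X) using the standard algorithm.
FOLLOW(S) starts with {$}.
FIRST(S) = {2, 3}
FIRST(X) = {2, 3}
FIRST(Z) = {0, 3}
FOLLOW(S) = {$, 0, 3}
FOLLOW(X) = {$, 0, 3}
FOLLOW(Z) = {$, 0, 2, 3}
Therefore, FOLLOW(X) = {$, 0, 3}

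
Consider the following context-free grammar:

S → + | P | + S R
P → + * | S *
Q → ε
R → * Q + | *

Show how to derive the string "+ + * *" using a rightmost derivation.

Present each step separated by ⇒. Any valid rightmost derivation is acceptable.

S ⇒ + S R ⇒ + S * ⇒ + P * ⇒ + + * *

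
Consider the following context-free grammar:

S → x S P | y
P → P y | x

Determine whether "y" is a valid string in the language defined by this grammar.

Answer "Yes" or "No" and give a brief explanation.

Yes - a valid derivation exists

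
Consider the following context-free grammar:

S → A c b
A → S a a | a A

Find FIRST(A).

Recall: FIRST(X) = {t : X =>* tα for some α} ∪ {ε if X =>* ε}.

We compute FIRST(A) using the standard algorithm.
FIRST(A) = {a}
FIRST(S) = {a}
Therefore, FIRST(A) = {a}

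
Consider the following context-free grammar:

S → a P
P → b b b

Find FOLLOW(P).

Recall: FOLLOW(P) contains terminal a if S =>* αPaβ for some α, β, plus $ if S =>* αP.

We compute FOLLOW(P) using the standard algorithm.
FOLLOW(S) starts with {$}.
FIRST(P) = {b}
FIRST(S) = {a}
FOLLOW(P) = {$}
FOLLOW(S) = {$}
Therefore, FOLLOW(P) = {$}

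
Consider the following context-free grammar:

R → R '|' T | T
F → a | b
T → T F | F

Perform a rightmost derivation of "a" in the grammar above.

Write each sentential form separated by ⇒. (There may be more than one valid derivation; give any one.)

R ⇒ T ⇒ F ⇒ a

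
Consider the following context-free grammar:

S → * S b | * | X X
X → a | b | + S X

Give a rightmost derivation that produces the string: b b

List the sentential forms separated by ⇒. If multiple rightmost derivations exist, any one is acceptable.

S ⇒ X X ⇒ X b ⇒ b b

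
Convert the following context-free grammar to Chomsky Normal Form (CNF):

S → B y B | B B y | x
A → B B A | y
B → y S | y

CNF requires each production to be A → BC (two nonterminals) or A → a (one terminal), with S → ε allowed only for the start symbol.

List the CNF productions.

TY → y; S → x; A → y; B → y; S → B X0; X0 → TY B; S → B X1; X1 → B TY; A → B X2; X2 → B A; B → TY S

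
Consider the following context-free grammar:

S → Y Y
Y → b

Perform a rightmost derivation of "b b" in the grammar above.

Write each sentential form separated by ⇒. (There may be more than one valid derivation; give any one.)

S ⇒ Y Y ⇒ Y b ⇒ b b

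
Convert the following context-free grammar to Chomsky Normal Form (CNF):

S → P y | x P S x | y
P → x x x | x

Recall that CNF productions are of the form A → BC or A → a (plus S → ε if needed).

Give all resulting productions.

TY → y; TX → x; S → y; P → x; S → P TY; S → TX X0; X0 → P X1; X1 → S TX; P → TX X2; X2 → TX TX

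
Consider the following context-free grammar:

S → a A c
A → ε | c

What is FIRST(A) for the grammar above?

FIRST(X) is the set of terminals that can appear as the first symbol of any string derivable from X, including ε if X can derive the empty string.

We compute FIRST(A) using the standard algorithm.
FIRST(A) = {c, ε}
FIRST(S) = {a}
Therefore, FIRST(A) = {c, ε}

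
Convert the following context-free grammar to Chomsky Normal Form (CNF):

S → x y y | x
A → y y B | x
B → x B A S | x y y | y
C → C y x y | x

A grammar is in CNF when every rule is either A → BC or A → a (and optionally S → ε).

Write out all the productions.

TX → x; TY → y; S → x; A → x; B → y; C → x; S → TX X0; X0 → TY TY; A → TY X1; X1 → TY B; B → TX X2; X2 → B X3; X3 → A S; B → TX X4; X4 → TY TY; C → C X5; X5 → TY X6; X6 → TX TY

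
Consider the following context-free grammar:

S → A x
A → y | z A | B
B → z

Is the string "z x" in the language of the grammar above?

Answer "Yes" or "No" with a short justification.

Yes - a valid derivation exists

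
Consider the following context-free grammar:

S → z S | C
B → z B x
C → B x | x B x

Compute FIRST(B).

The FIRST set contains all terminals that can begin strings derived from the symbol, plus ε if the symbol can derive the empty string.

We compute FIRST(B) using the standard algorithm.
FIRST(B) = {z}
FIRST(C) = {x, z}
FIRST(S) = {x, z}
Therefore, FIRST(B) = {z}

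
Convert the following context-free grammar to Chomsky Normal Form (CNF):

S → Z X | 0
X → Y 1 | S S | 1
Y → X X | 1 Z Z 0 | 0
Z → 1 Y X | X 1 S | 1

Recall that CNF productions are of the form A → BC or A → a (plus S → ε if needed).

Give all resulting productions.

S → 0; T1 → 1; X → 1; T0 → 0; Y → 0; Z → 1; S → Z X; X → Y T1; X → S S; Y → X X; Y → T1 X0; X0 → Z X1; X1 → Z T0; Z → T1 X2; X2 → Y X; Z → X X3; X3 → T1 S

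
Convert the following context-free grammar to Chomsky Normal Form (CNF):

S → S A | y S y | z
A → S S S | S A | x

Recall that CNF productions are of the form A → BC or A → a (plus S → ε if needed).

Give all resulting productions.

TY → y; S → z; A → x; S → S A; S → TY X0; X0 → S TY; A → S X1; X1 → S S; A → S A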